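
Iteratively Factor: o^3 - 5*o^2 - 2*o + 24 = (o - 4)*(o^2 - o - 6) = (o - 4)*(o - 3)*(o + 2)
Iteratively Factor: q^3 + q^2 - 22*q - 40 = (q + 4)*(q^2 - 3*q - 10) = (q + 2)*(q + 4)*(q - 5)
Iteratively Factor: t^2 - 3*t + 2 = (t - 2)*(t - 1)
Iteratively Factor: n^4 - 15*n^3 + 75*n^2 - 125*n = (n - 5)*(n^3 - 10*n^2 + 25*n) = n*(n - 5)*(n^2 - 10*n + 25) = n*(n - 5)^2*(n - 5)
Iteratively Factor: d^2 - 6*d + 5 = (d - 5)*(d - 1)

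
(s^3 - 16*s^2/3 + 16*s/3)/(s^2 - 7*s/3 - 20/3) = s*(3*s - 4)/(3*s + 5)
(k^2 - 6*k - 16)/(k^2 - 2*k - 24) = (-k^2 + 6*k + 16)/(-k^2 + 2*k + 24)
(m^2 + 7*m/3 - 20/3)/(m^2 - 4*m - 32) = (m - 5/3)/(m - 8)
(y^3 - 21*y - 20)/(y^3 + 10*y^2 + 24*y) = (y^2 - 4*y - 5)/(y*(y + 6))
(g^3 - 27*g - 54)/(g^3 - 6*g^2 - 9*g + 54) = (g + 3)/(g - 3)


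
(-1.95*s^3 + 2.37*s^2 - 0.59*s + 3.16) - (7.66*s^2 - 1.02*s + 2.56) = -1.95*s^3 - 5.29*s^2 + 0.43*s + 0.6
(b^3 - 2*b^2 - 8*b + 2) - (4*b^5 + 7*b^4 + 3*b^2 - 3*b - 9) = -4*b^5 - 7*b^4 + b^3 - 5*b^2 - 5*b + 11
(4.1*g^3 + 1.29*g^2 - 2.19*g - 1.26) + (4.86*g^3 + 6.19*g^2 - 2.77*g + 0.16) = 8.96*g^3 + 7.48*g^2 - 4.96*g - 1.1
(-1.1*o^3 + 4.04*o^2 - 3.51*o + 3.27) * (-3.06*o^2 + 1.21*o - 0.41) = 3.366*o^5 - 13.6934*o^4 + 16.08*o^3 - 15.9097*o^2 + 5.3958*o - 1.3407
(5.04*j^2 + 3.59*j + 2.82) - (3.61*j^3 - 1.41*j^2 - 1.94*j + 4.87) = -3.61*j^3 + 6.45*j^2 + 5.53*j - 2.05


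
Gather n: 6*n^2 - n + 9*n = 6*n^2 + 8*n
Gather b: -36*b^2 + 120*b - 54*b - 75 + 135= -36*b^2 + 66*b + 60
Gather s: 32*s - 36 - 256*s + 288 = 252 - 224*s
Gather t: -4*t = -4*t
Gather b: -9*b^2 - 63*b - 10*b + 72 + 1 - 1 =-9*b^2 - 73*b + 72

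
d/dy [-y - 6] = -1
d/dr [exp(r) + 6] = exp(r)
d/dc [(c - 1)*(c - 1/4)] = 2*c - 5/4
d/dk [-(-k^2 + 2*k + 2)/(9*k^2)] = 2*(k + 2)/(9*k^3)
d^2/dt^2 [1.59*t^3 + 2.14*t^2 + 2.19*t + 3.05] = 9.54*t + 4.28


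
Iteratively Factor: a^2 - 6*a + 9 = (a - 3)*(a - 3)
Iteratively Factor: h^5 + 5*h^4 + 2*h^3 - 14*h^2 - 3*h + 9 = (h + 3)*(h^4 + 2*h^3 - 4*h^2 - 2*h + 3) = (h - 1)*(h + 3)*(h^3 + 3*h^2 - h - 3) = (h - 1)*(h + 1)*(h + 3)*(h^2 + 2*h - 3) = (h - 1)^2*(h + 1)*(h + 3)*(h + 3)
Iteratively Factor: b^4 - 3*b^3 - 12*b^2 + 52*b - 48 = (b + 4)*(b^3 - 7*b^2 + 16*b - 12) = (b - 3)*(b + 4)*(b^2 - 4*b + 4) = (b - 3)*(b - 2)*(b + 4)*(b - 2)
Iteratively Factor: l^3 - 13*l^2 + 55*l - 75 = (l - 5)*(l^2 - 8*l + 15) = (l - 5)*(l - 3)*(l - 5)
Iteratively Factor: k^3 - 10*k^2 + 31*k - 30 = (k - 5)*(k^2 - 5*k + 6) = (k - 5)*(k - 2)*(k - 3)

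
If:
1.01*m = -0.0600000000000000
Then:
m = -0.06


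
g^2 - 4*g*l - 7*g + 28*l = (g - 7)*(g - 4*l)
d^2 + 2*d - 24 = (d - 4)*(d + 6)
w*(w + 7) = w^2 + 7*w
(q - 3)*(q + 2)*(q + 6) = q^3 + 5*q^2 - 12*q - 36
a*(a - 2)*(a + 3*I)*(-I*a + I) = -I*a^4 + 3*a^3 + 3*I*a^3 - 9*a^2 - 2*I*a^2 + 6*a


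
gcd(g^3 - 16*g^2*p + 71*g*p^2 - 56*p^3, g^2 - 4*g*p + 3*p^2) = -g + p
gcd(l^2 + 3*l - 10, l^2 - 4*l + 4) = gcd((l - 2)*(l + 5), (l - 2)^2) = l - 2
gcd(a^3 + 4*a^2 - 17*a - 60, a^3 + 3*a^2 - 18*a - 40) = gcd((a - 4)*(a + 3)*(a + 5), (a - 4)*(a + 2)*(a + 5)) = a^2 + a - 20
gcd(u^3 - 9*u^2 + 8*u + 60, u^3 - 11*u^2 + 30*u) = u^2 - 11*u + 30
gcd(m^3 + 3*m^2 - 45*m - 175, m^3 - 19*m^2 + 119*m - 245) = m - 7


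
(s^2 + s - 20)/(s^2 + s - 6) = (s^2 + s - 20)/(s^2 + s - 6)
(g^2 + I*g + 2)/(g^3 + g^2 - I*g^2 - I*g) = (g + 2*I)/(g*(g + 1))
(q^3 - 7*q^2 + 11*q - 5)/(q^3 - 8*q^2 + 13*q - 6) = (q - 5)/(q - 6)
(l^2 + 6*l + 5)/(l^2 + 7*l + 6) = (l + 5)/(l + 6)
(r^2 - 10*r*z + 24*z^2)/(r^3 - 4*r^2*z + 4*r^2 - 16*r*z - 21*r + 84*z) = (r - 6*z)/(r^2 + 4*r - 21)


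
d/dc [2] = 0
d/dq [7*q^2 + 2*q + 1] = 14*q + 2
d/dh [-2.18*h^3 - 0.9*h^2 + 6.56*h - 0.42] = -6.54*h^2 - 1.8*h + 6.56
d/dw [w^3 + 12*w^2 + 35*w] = 3*w^2 + 24*w + 35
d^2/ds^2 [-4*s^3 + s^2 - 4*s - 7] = 2 - 24*s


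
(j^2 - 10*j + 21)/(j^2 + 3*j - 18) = (j - 7)/(j + 6)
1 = 1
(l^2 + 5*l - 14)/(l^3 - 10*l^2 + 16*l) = (l + 7)/(l*(l - 8))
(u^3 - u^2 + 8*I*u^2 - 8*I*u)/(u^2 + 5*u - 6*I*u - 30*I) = u*(u^2 + u*(-1 + 8*I) - 8*I)/(u^2 + u*(5 - 6*I) - 30*I)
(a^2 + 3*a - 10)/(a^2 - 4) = (a + 5)/(a + 2)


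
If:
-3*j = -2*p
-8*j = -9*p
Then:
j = 0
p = 0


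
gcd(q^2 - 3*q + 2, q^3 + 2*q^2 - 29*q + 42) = q - 2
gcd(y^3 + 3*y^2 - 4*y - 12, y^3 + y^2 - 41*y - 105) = y + 3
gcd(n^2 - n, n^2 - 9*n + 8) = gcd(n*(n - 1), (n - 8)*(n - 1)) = n - 1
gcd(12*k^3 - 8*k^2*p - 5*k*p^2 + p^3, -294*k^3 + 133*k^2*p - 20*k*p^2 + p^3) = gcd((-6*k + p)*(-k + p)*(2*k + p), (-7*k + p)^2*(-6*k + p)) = -6*k + p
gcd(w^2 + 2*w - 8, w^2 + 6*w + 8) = w + 4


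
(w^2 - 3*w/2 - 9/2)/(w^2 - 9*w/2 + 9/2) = (2*w + 3)/(2*w - 3)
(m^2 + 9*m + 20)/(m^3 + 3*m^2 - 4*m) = (m + 5)/(m*(m - 1))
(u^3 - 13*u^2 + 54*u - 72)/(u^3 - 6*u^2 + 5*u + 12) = (u - 6)/(u + 1)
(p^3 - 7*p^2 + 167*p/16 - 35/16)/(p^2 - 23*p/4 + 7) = (4*p^2 - 21*p + 5)/(4*(p - 4))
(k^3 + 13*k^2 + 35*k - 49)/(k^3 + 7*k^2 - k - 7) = (k + 7)/(k + 1)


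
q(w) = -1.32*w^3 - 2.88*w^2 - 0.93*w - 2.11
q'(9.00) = -373.53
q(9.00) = -1206.04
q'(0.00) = -0.93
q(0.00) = -2.11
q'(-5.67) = -95.58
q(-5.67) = 151.19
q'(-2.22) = -7.66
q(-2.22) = 0.20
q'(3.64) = -74.36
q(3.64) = -107.32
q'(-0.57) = 1.07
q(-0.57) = -2.27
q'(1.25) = -14.32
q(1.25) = -10.35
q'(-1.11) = 0.58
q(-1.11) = -2.82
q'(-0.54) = 1.03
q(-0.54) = -2.24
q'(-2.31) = -8.76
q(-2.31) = 0.94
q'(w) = -3.96*w^2 - 5.76*w - 0.93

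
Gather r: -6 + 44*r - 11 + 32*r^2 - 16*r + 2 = 32*r^2 + 28*r - 15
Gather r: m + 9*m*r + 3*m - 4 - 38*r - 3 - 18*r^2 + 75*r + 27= 4*m - 18*r^2 + r*(9*m + 37) + 20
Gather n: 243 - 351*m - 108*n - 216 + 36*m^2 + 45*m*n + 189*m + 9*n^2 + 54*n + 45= 36*m^2 - 162*m + 9*n^2 + n*(45*m - 54) + 72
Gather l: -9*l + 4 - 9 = -9*l - 5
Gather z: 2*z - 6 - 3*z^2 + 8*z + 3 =-3*z^2 + 10*z - 3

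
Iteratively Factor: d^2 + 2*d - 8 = (d - 2)*(d + 4)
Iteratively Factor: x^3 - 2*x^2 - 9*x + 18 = (x - 2)*(x^2 - 9) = (x - 2)*(x + 3)*(x - 3)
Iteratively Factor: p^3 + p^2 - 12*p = (p - 3)*(p^2 + 4*p) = p*(p - 3)*(p + 4)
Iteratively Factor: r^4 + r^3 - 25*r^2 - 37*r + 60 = (r - 1)*(r^3 + 2*r^2 - 23*r - 60) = (r - 1)*(r + 3)*(r^2 - r - 20) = (r - 5)*(r - 1)*(r + 3)*(r + 4)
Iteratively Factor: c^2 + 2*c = (c + 2)*(c)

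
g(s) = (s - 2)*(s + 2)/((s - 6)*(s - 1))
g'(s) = (s - 2)/((s - 6)*(s - 1)) - (s - 2)*(s + 2)/((s - 6)*(s - 1)^2) + (s + 2)/((s - 6)*(s - 1)) - (s - 2)*(s + 2)/((s - 6)^2*(s - 1)) = (-7*s^2 + 20*s - 28)/(s^4 - 14*s^3 + 61*s^2 - 84*s + 36)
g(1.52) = 0.73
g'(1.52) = -2.54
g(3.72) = -1.59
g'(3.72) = -1.31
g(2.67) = -0.56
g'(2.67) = -0.79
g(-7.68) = 0.46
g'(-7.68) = -0.04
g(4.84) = -4.36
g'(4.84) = -4.80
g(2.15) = -0.14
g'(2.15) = -0.89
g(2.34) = -0.30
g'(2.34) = -0.81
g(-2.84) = 0.12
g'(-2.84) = -0.12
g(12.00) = 2.12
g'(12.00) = -0.18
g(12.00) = 2.12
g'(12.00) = -0.18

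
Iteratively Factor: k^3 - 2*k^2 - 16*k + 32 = (k - 2)*(k^2 - 16) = (k - 4)*(k - 2)*(k + 4)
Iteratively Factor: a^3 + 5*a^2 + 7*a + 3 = (a + 3)*(a^2 + 2*a + 1) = (a + 1)*(a + 3)*(a + 1)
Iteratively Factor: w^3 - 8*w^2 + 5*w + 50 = (w - 5)*(w^2 - 3*w - 10) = (w - 5)^2*(w + 2)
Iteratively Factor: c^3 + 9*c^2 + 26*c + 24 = (c + 2)*(c^2 + 7*c + 12) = (c + 2)*(c + 3)*(c + 4)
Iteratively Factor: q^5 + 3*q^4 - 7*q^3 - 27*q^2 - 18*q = (q + 1)*(q^4 + 2*q^3 - 9*q^2 - 18*q) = (q + 1)*(q + 3)*(q^3 - q^2 - 6*q) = (q - 3)*(q + 1)*(q + 3)*(q^2 + 2*q) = (q - 3)*(q + 1)*(q + 2)*(q + 3)*(q)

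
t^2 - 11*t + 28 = (t - 7)*(t - 4)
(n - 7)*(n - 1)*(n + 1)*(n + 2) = n^4 - 5*n^3 - 15*n^2 + 5*n + 14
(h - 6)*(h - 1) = h^2 - 7*h + 6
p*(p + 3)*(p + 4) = p^3 + 7*p^2 + 12*p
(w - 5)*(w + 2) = w^2 - 3*w - 10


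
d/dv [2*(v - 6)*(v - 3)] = 4*v - 18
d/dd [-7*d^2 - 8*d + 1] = -14*d - 8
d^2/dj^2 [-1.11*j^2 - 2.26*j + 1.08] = -2.22000000000000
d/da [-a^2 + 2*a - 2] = 2 - 2*a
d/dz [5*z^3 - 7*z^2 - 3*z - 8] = 15*z^2 - 14*z - 3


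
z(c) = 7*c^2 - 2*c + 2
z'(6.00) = 82.00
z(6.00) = 242.00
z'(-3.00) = -44.00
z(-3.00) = 71.00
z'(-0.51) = -9.14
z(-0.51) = 4.84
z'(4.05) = 54.70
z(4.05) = 108.72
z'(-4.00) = -58.00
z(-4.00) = 122.00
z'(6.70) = 91.80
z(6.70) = 302.83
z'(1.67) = 21.38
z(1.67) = 18.18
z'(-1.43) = -22.02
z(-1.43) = 19.17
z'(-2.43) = -36.02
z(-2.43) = 48.19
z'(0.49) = 4.86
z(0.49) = 2.70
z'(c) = 14*c - 2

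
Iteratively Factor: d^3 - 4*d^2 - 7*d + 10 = (d - 5)*(d^2 + d - 2) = (d - 5)*(d + 2)*(d - 1)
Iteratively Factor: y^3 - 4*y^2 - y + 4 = (y - 1)*(y^2 - 3*y - 4) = (y - 1)*(y + 1)*(y - 4)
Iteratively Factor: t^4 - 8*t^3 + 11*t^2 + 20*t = (t - 4)*(t^3 - 4*t^2 - 5*t) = (t - 4)*(t + 1)*(t^2 - 5*t) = (t - 5)*(t - 4)*(t + 1)*(t)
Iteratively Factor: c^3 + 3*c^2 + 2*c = (c + 1)*(c^2 + 2*c) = c*(c + 1)*(c + 2)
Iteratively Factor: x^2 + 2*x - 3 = (x + 3)*(x - 1)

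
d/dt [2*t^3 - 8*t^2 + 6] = 2*t*(3*t - 8)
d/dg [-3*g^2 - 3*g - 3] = -6*g - 3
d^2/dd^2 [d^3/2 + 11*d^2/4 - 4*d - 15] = 3*d + 11/2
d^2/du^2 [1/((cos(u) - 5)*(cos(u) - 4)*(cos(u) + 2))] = (-224*(1 - cos(u)^2)^2 + 12*sin(u)^6 + 3*cos(u)^6 + 77*cos(u)^5 + 290*cos(u)^3 - 1230*cos(u)^2 - 244*cos(u) + 780)/((cos(u) - 5)^3*(cos(u) - 4)^3*(cos(u) + 2)^3)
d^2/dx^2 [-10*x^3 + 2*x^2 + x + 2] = 4 - 60*x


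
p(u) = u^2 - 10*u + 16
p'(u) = 2*u - 10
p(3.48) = -6.69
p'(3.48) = -3.04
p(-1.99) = 39.86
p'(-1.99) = -13.98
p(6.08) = -7.83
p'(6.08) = 2.16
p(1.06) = 6.52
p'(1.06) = -7.88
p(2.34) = -1.92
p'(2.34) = -5.32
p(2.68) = -3.62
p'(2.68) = -4.64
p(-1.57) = 34.16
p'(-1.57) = -13.14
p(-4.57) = 82.58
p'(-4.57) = -19.14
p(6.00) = -8.00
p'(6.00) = 2.00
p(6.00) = -8.00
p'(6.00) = 2.00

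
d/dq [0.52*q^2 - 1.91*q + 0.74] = 1.04*q - 1.91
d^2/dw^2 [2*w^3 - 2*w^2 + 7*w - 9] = 12*w - 4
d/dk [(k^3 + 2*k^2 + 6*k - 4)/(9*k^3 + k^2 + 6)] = (-17*k^4 - 108*k^3 + 120*k^2 + 32*k + 36)/(81*k^6 + 18*k^5 + k^4 + 108*k^3 + 12*k^2 + 36)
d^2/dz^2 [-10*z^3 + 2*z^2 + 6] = 4 - 60*z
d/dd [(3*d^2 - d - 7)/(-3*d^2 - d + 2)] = 3*(-2*d^2 - 10*d - 3)/(9*d^4 + 6*d^3 - 11*d^2 - 4*d + 4)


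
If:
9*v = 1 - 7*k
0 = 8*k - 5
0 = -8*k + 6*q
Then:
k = 5/8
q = 5/6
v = -3/8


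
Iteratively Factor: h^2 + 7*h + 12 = (h + 4)*(h + 3)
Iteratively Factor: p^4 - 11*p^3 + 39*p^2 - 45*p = (p - 3)*(p^3 - 8*p^2 + 15*p) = (p - 5)*(p - 3)*(p^2 - 3*p) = (p - 5)*(p - 3)^2*(p)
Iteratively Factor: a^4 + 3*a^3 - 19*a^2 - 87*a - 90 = (a - 5)*(a^3 + 8*a^2 + 21*a + 18) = (a - 5)*(a + 2)*(a^2 + 6*a + 9) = (a - 5)*(a + 2)*(a + 3)*(a + 3)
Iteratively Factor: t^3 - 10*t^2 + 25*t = (t - 5)*(t^2 - 5*t) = t*(t - 5)*(t - 5)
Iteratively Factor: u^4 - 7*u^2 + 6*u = (u - 1)*(u^3 + u^2 - 6*u) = (u - 2)*(u - 1)*(u^2 + 3*u) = (u - 2)*(u - 1)*(u + 3)*(u)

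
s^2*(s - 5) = s^3 - 5*s^2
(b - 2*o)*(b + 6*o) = b^2 + 4*b*o - 12*o^2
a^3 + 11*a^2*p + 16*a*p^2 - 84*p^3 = (a - 2*p)*(a + 6*p)*(a + 7*p)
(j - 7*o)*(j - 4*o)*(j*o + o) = j^3*o - 11*j^2*o^2 + j^2*o + 28*j*o^3 - 11*j*o^2 + 28*o^3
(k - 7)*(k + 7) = k^2 - 49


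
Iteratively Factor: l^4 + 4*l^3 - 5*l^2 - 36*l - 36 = (l - 3)*(l^3 + 7*l^2 + 16*l + 12) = (l - 3)*(l + 3)*(l^2 + 4*l + 4) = (l - 3)*(l + 2)*(l + 3)*(l + 2)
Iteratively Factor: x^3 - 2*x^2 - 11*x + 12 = (x - 4)*(x^2 + 2*x - 3) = (x - 4)*(x - 1)*(x + 3)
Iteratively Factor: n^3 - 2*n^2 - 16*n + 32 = (n + 4)*(n^2 - 6*n + 8) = (n - 2)*(n + 4)*(n - 4)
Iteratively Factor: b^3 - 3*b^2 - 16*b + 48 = (b - 3)*(b^2 - 16) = (b - 3)*(b + 4)*(b - 4)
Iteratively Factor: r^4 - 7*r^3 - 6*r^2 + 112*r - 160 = (r - 4)*(r^3 - 3*r^2 - 18*r + 40) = (r - 5)*(r - 4)*(r^2 + 2*r - 8) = (r - 5)*(r - 4)*(r - 2)*(r + 4)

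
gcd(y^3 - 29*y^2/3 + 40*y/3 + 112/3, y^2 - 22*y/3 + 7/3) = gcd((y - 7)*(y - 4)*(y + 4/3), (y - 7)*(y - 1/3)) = y - 7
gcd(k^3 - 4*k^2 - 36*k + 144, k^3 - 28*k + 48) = k^2 + 2*k - 24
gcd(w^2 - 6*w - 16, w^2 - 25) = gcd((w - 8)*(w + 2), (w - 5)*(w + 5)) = 1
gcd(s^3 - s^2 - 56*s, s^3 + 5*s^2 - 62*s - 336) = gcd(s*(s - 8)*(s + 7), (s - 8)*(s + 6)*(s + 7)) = s^2 - s - 56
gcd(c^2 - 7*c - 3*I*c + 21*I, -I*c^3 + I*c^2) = 1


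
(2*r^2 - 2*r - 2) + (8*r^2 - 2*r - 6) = 10*r^2 - 4*r - 8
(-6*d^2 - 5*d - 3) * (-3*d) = 18*d^3 + 15*d^2 + 9*d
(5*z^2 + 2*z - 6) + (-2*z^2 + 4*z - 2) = 3*z^2 + 6*z - 8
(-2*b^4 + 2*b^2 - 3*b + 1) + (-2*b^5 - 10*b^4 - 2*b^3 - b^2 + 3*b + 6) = -2*b^5 - 12*b^4 - 2*b^3 + b^2 + 7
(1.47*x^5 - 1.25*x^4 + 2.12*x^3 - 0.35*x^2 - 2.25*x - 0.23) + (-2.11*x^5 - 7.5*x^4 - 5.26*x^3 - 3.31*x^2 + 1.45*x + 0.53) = -0.64*x^5 - 8.75*x^4 - 3.14*x^3 - 3.66*x^2 - 0.8*x + 0.3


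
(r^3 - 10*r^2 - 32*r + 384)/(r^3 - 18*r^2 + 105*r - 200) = (r^2 - 2*r - 48)/(r^2 - 10*r + 25)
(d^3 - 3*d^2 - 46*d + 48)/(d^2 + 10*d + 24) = (d^2 - 9*d + 8)/(d + 4)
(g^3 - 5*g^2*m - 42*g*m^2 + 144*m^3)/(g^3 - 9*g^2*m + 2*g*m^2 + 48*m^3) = (g + 6*m)/(g + 2*m)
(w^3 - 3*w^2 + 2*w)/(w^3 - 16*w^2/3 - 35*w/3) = 3*(-w^2 + 3*w - 2)/(-3*w^2 + 16*w + 35)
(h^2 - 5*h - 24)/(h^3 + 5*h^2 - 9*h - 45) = (h - 8)/(h^2 + 2*h - 15)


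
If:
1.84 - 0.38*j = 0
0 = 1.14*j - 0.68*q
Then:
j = 4.84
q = 8.12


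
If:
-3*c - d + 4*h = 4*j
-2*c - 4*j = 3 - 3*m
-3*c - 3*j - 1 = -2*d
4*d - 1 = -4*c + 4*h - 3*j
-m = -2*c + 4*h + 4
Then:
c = 95/159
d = -12/53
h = -439/636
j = -172/159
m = -7/159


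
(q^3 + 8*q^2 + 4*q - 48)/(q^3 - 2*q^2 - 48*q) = (q^2 + 2*q - 8)/(q*(q - 8))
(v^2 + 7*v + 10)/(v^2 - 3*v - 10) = (v + 5)/(v - 5)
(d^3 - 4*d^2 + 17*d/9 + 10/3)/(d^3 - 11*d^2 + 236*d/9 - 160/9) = (3*d^2 - 7*d - 6)/(3*d^2 - 28*d + 32)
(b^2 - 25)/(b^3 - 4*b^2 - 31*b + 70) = (b - 5)/(b^2 - 9*b + 14)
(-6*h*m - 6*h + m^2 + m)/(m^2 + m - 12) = (-6*h*m - 6*h + m^2 + m)/(m^2 + m - 12)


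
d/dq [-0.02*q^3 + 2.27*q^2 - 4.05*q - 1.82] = -0.06*q^2 + 4.54*q - 4.05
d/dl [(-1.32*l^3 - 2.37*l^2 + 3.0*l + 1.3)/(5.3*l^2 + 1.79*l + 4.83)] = (-6.996*l^4 - 4.7256*l^3 - 39.2691*l^2 - 36.6742*l + 12.163)/(28.09*l^4 + 18.974*l^3 + 54.4021*l^2 + 17.2914*l + 23.3289)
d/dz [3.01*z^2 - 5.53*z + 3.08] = 6.02*z - 5.53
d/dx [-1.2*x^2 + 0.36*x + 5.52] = 0.36 - 2.4*x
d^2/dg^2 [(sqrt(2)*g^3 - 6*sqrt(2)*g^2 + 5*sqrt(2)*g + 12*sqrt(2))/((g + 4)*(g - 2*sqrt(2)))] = 2*(-40*g^3 + 53*sqrt(2)*g^3 - 480*g^2 + 132*sqrt(2)*g^2 + 96*g + 528*sqrt(2)*g - 640*sqrt(2) + 128)/(g^6 - 6*sqrt(2)*g^5 + 12*g^5 - 72*sqrt(2)*g^4 + 72*g^4 - 304*sqrt(2)*g^3 + 352*g^3 - 576*sqrt(2)*g^2 + 1152*g^2 - 768*sqrt(2)*g + 1536*g - 1024*sqrt(2))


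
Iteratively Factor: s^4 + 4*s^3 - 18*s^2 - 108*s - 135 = (s + 3)*(s^3 + s^2 - 21*s - 45) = (s + 3)^2*(s^2 - 2*s - 15) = (s + 3)^3*(s - 5)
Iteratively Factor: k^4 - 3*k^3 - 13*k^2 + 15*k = (k - 1)*(k^3 - 2*k^2 - 15*k) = (k - 1)*(k + 3)*(k^2 - 5*k) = (k - 5)*(k - 1)*(k + 3)*(k)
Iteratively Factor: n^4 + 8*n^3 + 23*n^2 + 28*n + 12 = (n + 2)*(n^3 + 6*n^2 + 11*n + 6) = (n + 2)*(n + 3)*(n^2 + 3*n + 2) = (n + 1)*(n + 2)*(n + 3)*(n + 2)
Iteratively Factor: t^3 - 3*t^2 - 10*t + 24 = (t - 4)*(t^2 + t - 6) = (t - 4)*(t + 3)*(t - 2)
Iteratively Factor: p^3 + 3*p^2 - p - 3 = (p + 3)*(p^2 - 1) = (p + 1)*(p + 3)*(p - 1)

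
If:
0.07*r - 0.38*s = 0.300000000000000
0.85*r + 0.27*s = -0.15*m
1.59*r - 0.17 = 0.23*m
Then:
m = 0.42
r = 0.17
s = -0.76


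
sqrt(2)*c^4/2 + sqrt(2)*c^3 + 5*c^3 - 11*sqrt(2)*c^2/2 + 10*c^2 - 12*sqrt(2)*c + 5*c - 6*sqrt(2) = (c + 1)*(c - sqrt(2))*(c + 6*sqrt(2))*(sqrt(2)*c/2 + sqrt(2)/2)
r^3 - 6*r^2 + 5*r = r*(r - 5)*(r - 1)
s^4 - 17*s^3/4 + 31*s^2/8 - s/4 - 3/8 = (s - 3)*(s - 1)*(s - 1/2)*(s + 1/4)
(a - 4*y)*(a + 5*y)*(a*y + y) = a^3*y + a^2*y^2 + a^2*y - 20*a*y^3 + a*y^2 - 20*y^3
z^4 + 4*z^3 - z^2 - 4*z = z*(z - 1)*(z + 1)*(z + 4)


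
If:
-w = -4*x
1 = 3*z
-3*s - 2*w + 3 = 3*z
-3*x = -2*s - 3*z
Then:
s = -2/25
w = 28/25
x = 7/25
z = 1/3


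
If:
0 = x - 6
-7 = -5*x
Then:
No Solution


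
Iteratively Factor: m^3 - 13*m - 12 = (m - 4)*(m^2 + 4*m + 3) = (m - 4)*(m + 1)*(m + 3)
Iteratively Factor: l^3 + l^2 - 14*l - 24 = (l + 2)*(l^2 - l - 12) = (l - 4)*(l + 2)*(l + 3)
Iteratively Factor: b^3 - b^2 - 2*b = (b)*(b^2 - b - 2) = b*(b + 1)*(b - 2)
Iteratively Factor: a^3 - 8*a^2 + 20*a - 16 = (a - 2)*(a^2 - 6*a + 8) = (a - 4)*(a - 2)*(a - 2)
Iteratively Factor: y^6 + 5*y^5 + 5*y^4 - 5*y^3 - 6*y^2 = (y + 3)*(y^5 + 2*y^4 - y^3 - 2*y^2) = (y + 2)*(y + 3)*(y^4 - y^2) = (y + 1)*(y + 2)*(y + 3)*(y^3 - y^2) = y*(y + 1)*(y + 2)*(y + 3)*(y^2 - y) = y^2*(y + 1)*(y + 2)*(y + 3)*(y - 1)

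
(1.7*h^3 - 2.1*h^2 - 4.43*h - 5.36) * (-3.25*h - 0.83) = -5.525*h^4 + 5.414*h^3 + 16.1405*h^2 + 21.0969*h + 4.4488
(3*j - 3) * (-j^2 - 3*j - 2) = -3*j^3 - 6*j^2 + 3*j + 6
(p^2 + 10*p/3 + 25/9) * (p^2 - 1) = p^4 + 10*p^3/3 + 16*p^2/9 - 10*p/3 - 25/9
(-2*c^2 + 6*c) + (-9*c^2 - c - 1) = -11*c^2 + 5*c - 1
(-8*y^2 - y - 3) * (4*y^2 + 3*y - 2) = -32*y^4 - 28*y^3 + y^2 - 7*y + 6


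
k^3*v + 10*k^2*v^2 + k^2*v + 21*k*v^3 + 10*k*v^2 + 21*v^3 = (k + 3*v)*(k + 7*v)*(k*v + v)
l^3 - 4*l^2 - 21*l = l*(l - 7)*(l + 3)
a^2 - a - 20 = (a - 5)*(a + 4)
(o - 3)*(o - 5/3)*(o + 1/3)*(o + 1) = o^4 - 10*o^3/3 - 8*o^2/9 + 46*o/9 + 5/3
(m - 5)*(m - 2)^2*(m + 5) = m^4 - 4*m^3 - 21*m^2 + 100*m - 100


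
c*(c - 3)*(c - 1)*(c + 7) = c^4 + 3*c^3 - 25*c^2 + 21*c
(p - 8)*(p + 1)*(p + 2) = p^3 - 5*p^2 - 22*p - 16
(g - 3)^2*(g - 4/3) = g^3 - 22*g^2/3 + 17*g - 12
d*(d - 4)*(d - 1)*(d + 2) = d^4 - 3*d^3 - 6*d^2 + 8*d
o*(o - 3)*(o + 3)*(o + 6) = o^4 + 6*o^3 - 9*o^2 - 54*o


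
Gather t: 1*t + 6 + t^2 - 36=t^2 + t - 30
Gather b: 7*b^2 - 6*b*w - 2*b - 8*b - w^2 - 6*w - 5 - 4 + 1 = 7*b^2 + b*(-6*w - 10) - w^2 - 6*w - 8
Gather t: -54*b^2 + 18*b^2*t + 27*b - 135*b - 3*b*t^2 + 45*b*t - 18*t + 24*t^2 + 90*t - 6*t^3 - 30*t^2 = -54*b^2 - 108*b - 6*t^3 + t^2*(-3*b - 6) + t*(18*b^2 + 45*b + 72)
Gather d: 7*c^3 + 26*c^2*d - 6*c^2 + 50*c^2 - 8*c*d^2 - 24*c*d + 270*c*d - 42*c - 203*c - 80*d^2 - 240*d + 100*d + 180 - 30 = 7*c^3 + 44*c^2 - 245*c + d^2*(-8*c - 80) + d*(26*c^2 + 246*c - 140) + 150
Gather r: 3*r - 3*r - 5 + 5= 0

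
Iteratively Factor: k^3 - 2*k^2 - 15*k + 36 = (k + 4)*(k^2 - 6*k + 9) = (k - 3)*(k + 4)*(k - 3)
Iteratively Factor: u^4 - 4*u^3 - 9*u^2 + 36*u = (u)*(u^3 - 4*u^2 - 9*u + 36) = u*(u - 4)*(u^2 - 9) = u*(u - 4)*(u - 3)*(u + 3)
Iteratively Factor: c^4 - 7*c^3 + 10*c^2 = (c)*(c^3 - 7*c^2 + 10*c) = c^2*(c^2 - 7*c + 10) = c^2*(c - 2)*(c - 5)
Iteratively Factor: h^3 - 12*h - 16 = (h + 2)*(h^2 - 2*h - 8) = (h + 2)^2*(h - 4)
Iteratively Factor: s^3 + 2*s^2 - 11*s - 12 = (s + 4)*(s^2 - 2*s - 3) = (s - 3)*(s + 4)*(s + 1)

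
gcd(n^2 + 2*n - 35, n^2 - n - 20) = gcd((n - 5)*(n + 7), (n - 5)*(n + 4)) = n - 5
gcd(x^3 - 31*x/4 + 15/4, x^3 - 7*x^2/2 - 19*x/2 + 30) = x^2 + x/2 - 15/2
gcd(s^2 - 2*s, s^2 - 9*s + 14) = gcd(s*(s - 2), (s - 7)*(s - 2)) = s - 2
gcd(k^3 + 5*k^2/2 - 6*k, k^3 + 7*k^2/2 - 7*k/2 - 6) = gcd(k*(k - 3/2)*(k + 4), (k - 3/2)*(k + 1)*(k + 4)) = k^2 + 5*k/2 - 6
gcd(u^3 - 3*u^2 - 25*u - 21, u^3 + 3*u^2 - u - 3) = u^2 + 4*u + 3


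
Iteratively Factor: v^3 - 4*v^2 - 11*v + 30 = (v - 5)*(v^2 + v - 6) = (v - 5)*(v - 2)*(v + 3)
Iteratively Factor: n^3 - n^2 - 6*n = (n)*(n^2 - n - 6) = n*(n - 3)*(n + 2)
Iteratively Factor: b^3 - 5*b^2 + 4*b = (b - 1)*(b^2 - 4*b) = b*(b - 1)*(b - 4)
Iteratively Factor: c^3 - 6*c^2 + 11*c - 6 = (c - 3)*(c^2 - 3*c + 2) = (c - 3)*(c - 2)*(c - 1)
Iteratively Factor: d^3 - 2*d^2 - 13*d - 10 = (d - 5)*(d^2 + 3*d + 2) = (d - 5)*(d + 2)*(d + 1)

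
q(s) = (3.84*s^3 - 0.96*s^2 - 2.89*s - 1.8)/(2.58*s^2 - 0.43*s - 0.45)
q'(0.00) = 2.60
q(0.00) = 4.00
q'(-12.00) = 1.49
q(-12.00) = -17.92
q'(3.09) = 1.65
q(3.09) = 4.09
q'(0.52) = 11759.59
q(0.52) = -125.77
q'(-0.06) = -0.42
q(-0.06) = 3.93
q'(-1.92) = 1.52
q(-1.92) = -2.73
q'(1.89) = 2.11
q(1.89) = 1.92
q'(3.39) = 1.62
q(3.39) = 4.58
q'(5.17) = 1.54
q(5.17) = 7.37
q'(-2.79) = 1.53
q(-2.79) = -4.06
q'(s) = (0.43 - 5.16*s)*(3.84*s^3 - 0.96*s^2 - 2.89*s - 1.8)/(2.58*s^2 - 0.43*s - 0.45)^2 + (11.52*s^2 - 1.92*s - 2.89)/(2.58*s^2 - 0.43*s - 0.45) = (9.9072*s^4 - 3.3024*s^3 + 2.685*s^2 + 10.152*s + 0.5265)/(6.6564*s^4 - 2.2188*s^3 - 2.1371*s^2 + 0.387*s + 0.2025)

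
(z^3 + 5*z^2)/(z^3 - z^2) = (z + 5)/(z - 1)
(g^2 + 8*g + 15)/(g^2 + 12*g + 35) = (g + 3)/(g + 7)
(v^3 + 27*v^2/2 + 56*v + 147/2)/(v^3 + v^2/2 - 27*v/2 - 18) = (2*v^2 + 21*v + 49)/(2*v^2 - 5*v - 12)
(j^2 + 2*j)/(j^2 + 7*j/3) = 3*(j + 2)/(3*j + 7)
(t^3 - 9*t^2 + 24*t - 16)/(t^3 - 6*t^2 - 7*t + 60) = (t^2 - 5*t + 4)/(t^2 - 2*t - 15)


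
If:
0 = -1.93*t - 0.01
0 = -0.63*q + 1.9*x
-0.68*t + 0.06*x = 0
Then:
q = -0.18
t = -0.01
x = -0.06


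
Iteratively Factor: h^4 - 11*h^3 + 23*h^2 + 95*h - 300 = (h - 4)*(h^3 - 7*h^2 - 5*h + 75) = (h - 5)*(h - 4)*(h^2 - 2*h - 15) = (h - 5)*(h - 4)*(h + 3)*(h - 5)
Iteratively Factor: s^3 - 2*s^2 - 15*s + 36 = (s - 3)*(s^2 + s - 12) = (s - 3)^2*(s + 4)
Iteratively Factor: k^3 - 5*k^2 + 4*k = (k - 4)*(k^2 - k) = (k - 4)*(k - 1)*(k)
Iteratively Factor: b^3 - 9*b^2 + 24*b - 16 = (b - 4)*(b^2 - 5*b + 4) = (b - 4)*(b - 1)*(b - 4)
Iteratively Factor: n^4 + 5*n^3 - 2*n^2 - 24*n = (n - 2)*(n^3 + 7*n^2 + 12*n) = (n - 2)*(n + 3)*(n^2 + 4*n) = (n - 2)*(n + 3)*(n + 4)*(n)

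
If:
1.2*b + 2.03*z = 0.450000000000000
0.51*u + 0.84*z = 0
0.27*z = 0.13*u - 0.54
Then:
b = 2.26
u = 1.84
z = -1.12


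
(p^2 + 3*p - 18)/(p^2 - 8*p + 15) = (p + 6)/(p - 5)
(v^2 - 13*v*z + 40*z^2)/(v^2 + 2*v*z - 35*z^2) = (v - 8*z)/(v + 7*z)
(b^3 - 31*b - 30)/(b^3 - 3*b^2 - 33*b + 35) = (b^2 - 5*b - 6)/(b^2 - 8*b + 7)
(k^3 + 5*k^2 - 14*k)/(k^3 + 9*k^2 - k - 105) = k*(k - 2)/(k^2 + 2*k - 15)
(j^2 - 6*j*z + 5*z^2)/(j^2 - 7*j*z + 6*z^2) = (-j + 5*z)/(-j + 6*z)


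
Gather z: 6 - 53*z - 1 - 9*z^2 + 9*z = -9*z^2 - 44*z + 5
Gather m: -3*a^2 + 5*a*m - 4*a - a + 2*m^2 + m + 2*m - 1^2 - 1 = -3*a^2 - 5*a + 2*m^2 + m*(5*a + 3) - 2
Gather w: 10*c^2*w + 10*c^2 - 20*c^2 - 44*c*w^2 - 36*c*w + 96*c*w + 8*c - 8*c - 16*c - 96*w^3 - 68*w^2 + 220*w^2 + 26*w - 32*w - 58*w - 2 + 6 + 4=-10*c^2 - 16*c - 96*w^3 + w^2*(152 - 44*c) + w*(10*c^2 + 60*c - 64) + 8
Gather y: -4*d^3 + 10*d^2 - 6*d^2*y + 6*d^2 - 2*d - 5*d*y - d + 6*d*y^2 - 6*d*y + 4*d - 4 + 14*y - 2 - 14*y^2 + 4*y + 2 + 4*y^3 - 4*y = -4*d^3 + 16*d^2 + d + 4*y^3 + y^2*(6*d - 14) + y*(-6*d^2 - 11*d + 14) - 4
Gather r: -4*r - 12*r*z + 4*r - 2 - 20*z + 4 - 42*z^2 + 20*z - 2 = -12*r*z - 42*z^2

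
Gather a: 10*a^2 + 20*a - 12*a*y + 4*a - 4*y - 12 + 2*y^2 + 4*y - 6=10*a^2 + a*(24 - 12*y) + 2*y^2 - 18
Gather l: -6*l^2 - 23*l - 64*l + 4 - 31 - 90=-6*l^2 - 87*l - 117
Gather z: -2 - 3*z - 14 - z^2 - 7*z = -z^2 - 10*z - 16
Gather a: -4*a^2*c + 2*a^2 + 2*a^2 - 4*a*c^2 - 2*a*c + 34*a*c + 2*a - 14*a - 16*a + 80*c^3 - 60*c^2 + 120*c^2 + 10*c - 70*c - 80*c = a^2*(4 - 4*c) + a*(-4*c^2 + 32*c - 28) + 80*c^3 + 60*c^2 - 140*c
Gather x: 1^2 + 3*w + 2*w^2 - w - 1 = 2*w^2 + 2*w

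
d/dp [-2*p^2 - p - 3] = -4*p - 1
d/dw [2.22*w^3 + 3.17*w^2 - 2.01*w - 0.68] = 6.66*w^2 + 6.34*w - 2.01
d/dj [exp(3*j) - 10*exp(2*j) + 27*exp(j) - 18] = (3*exp(2*j) - 20*exp(j) + 27)*exp(j)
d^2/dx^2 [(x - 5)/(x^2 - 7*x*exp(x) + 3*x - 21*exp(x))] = (2*(x - 5)*(7*x*exp(x) - 2*x + 28*exp(x) - 3)^2 + (x^2 - 7*x*exp(x) + 3*x - 21*exp(x))*(14*x*exp(x) - 4*x + (x - 5)*(7*x*exp(x) + 35*exp(x) - 2) + 56*exp(x) - 6))/(x^2 - 7*x*exp(x) + 3*x - 21*exp(x))^3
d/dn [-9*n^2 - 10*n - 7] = -18*n - 10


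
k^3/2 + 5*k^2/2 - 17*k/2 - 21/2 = (k/2 + 1/2)*(k - 3)*(k + 7)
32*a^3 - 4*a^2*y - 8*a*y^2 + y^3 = (-8*a + y)*(-2*a + y)*(2*a + y)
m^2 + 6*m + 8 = (m + 2)*(m + 4)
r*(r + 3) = r^2 + 3*r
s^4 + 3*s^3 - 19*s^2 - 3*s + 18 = (s - 3)*(s - 1)*(s + 1)*(s + 6)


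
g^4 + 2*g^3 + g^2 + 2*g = g*(g + 2)*(g - I)*(g + I)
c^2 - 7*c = c*(c - 7)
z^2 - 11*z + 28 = (z - 7)*(z - 4)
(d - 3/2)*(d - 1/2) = d^2 - 2*d + 3/4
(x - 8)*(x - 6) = x^2 - 14*x + 48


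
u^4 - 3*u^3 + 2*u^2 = u^2*(u - 2)*(u - 1)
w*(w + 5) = w^2 + 5*w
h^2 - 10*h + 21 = (h - 7)*(h - 3)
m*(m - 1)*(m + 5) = m^3 + 4*m^2 - 5*m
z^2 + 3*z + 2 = (z + 1)*(z + 2)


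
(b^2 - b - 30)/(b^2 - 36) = (b + 5)/(b + 6)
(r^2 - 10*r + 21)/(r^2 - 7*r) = (r - 3)/r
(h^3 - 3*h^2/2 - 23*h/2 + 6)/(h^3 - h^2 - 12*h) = (h - 1/2)/h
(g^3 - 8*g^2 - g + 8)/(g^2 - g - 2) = (g^2 - 9*g + 8)/(g - 2)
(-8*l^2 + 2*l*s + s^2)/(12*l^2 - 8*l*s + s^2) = (4*l + s)/(-6*l + s)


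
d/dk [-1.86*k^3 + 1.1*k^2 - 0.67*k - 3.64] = -5.58*k^2 + 2.2*k - 0.67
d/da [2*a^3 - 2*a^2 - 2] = 2*a*(3*a - 2)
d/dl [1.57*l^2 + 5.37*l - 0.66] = 3.14*l + 5.37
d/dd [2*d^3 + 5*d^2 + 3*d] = 6*d^2 + 10*d + 3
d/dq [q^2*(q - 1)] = q*(3*q - 2)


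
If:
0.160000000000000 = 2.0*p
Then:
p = 0.08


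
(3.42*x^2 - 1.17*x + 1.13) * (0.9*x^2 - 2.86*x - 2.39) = 3.078*x^4 - 10.8342*x^3 - 3.8106*x^2 - 0.435499999999999*x - 2.7007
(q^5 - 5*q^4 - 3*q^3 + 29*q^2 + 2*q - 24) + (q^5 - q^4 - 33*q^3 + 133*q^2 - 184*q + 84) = 2*q^5 - 6*q^4 - 36*q^3 + 162*q^2 - 182*q + 60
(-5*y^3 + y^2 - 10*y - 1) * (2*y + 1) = -10*y^4 - 3*y^3 - 19*y^2 - 12*y - 1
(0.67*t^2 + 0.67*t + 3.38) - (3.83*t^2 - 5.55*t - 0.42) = -3.16*t^2 + 6.22*t + 3.8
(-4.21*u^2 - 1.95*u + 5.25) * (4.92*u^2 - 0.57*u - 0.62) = -20.7132*u^4 - 7.1943*u^3 + 29.5517*u^2 - 1.7835*u - 3.255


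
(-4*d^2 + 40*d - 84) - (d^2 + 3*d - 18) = -5*d^2 + 37*d - 66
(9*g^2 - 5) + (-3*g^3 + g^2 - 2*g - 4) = -3*g^3 + 10*g^2 - 2*g - 9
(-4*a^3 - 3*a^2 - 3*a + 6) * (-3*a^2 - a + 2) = 12*a^5 + 13*a^4 + 4*a^3 - 21*a^2 - 12*a + 12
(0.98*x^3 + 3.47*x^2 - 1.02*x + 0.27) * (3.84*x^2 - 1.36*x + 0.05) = 3.7632*x^5 + 11.992*x^4 - 8.587*x^3 + 2.5975*x^2 - 0.4182*x + 0.0135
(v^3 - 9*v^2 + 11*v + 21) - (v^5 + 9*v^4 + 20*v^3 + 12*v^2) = -v^5 - 9*v^4 - 19*v^3 - 21*v^2 + 11*v + 21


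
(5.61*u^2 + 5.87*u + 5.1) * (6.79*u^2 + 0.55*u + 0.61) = 38.0919*u^4 + 42.9428*u^3 + 41.2796*u^2 + 6.3857*u + 3.111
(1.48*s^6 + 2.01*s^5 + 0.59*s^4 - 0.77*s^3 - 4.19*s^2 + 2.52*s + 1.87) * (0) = 0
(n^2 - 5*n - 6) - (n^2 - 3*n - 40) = 34 - 2*n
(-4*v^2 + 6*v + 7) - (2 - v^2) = -3*v^2 + 6*v + 5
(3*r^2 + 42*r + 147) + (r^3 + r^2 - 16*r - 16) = r^3 + 4*r^2 + 26*r + 131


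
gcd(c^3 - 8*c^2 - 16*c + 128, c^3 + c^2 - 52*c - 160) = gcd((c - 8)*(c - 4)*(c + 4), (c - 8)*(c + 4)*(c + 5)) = c^2 - 4*c - 32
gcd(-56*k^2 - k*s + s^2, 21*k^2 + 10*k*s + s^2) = 7*k + s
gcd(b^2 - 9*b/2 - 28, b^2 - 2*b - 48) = b - 8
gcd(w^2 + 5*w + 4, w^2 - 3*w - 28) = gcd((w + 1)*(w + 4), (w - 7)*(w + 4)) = w + 4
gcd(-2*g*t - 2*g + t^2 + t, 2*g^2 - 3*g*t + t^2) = -2*g + t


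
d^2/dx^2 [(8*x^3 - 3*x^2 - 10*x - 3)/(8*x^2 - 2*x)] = (-164*x^3 - 144*x^2 + 36*x - 3)/(x^3*(64*x^3 - 48*x^2 + 12*x - 1))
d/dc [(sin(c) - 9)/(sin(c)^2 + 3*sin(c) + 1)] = (18*sin(c) + cos(c)^2 + 27)*cos(c)/(sin(c)^2 + 3*sin(c) + 1)^2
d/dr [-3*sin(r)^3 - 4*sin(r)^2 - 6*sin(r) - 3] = (-8*sin(r) + 9*cos(r)^2 - 15)*cos(r)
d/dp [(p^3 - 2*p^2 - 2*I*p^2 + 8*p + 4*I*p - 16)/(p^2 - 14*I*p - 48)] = (p^4 - 28*I*p^3 + p^2*(-180 + 24*I) + p*(224 + 192*I) - 384 - 416*I)/(p^4 - 28*I*p^3 - 292*p^2 + 1344*I*p + 2304)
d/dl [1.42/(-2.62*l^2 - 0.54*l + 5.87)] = (7.4408*l + 0.7668)/(2.62*l^2 + 0.54*l - 5.87)^2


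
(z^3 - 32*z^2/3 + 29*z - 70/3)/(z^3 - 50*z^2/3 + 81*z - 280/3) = (z - 2)/(z - 8)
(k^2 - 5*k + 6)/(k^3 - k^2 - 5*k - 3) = (k - 2)/(k^2 + 2*k + 1)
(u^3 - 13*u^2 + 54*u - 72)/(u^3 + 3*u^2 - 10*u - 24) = (u^2 - 10*u + 24)/(u^2 + 6*u + 8)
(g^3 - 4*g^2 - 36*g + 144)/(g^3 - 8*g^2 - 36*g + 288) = (g - 4)/(g - 8)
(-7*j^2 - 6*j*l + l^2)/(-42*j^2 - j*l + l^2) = (j + l)/(6*j + l)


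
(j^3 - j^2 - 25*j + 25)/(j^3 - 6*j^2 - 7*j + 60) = (j^2 + 4*j - 5)/(j^2 - j - 12)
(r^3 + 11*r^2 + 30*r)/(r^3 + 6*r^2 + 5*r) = (r + 6)/(r + 1)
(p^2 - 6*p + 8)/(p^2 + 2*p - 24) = (p - 2)/(p + 6)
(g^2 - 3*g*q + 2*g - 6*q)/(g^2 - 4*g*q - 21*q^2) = (-g^2 + 3*g*q - 2*g + 6*q)/(-g^2 + 4*g*q + 21*q^2)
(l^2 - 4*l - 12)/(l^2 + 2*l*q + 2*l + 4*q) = (l - 6)/(l + 2*q)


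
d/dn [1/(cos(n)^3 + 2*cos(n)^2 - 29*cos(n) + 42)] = (3*cos(n)^2 + 4*cos(n) - 29)*sin(n)/(cos(n)^3 + 2*cos(n)^2 - 29*cos(n) + 42)^2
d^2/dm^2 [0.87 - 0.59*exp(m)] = -0.59*exp(m)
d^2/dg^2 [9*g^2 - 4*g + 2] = 18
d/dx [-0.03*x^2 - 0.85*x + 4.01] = -0.06*x - 0.85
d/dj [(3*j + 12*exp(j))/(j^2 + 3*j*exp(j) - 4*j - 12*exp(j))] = 3*(-(j + 4*exp(j))*(3*j*exp(j) + 2*j - 9*exp(j) - 4) + (4*exp(j) + 1)*(j^2 + 3*j*exp(j) - 4*j - 12*exp(j)))/(j^2 + 3*j*exp(j) - 4*j - 12*exp(j))^2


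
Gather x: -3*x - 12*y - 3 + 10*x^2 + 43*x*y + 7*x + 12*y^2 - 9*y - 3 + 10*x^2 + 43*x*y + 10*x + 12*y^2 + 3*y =20*x^2 + x*(86*y + 14) + 24*y^2 - 18*y - 6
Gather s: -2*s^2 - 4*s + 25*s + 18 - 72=-2*s^2 + 21*s - 54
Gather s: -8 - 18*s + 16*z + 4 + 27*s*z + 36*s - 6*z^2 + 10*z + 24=s*(27*z + 18) - 6*z^2 + 26*z + 20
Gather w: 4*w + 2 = 4*w + 2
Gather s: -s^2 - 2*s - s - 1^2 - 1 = -s^2 - 3*s - 2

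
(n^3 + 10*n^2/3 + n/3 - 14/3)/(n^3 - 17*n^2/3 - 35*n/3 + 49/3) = (n + 2)/(n - 7)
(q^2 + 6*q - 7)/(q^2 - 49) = (q - 1)/(q - 7)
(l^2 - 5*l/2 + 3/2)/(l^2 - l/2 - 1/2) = (2*l - 3)/(2*l + 1)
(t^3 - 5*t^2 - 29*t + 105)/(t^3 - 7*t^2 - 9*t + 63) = (t + 5)/(t + 3)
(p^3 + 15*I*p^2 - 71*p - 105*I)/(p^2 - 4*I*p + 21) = (p^2 + 12*I*p - 35)/(p - 7*I)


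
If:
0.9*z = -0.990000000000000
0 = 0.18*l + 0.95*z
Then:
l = 5.81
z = -1.10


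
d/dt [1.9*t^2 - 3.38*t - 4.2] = 3.8*t - 3.38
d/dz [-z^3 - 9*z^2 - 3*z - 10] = -3*z^2 - 18*z - 3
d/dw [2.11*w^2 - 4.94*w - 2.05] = 4.22*w - 4.94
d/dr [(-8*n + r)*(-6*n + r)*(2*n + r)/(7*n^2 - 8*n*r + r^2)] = (908*n^4 - 360*n^3*r + 97*n^2*r^2 - 16*n*r^3 + r^4)/(49*n^4 - 112*n^3*r + 78*n^2*r^2 - 16*n*r^3 + r^4)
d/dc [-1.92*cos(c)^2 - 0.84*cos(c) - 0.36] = (3.84*cos(c) + 0.84)*sin(c)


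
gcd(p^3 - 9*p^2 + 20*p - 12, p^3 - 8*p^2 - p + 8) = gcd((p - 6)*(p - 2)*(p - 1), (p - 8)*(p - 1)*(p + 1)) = p - 1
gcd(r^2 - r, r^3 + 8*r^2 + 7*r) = r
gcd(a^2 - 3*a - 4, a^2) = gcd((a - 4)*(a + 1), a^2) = 1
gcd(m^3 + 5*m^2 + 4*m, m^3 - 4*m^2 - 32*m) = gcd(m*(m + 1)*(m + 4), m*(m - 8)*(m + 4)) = m^2 + 4*m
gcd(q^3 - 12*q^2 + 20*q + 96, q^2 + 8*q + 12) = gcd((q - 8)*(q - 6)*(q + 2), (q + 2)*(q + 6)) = q + 2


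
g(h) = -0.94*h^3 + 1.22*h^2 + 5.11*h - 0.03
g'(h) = -2.82*h^2 + 2.44*h + 5.11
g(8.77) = -495.44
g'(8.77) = -190.39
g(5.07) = -65.27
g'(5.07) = -55.01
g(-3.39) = 33.29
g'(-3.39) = -35.57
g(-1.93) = 1.41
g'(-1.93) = -10.10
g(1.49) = 7.18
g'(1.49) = 2.48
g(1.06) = 5.64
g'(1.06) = 4.53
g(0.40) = 2.15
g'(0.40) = 5.63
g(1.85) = 7.65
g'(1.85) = -0.03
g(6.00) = -128.49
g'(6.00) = -81.77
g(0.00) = -0.03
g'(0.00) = 5.11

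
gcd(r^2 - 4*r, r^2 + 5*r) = r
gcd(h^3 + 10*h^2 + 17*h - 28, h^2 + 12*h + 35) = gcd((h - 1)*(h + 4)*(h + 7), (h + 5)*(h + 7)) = h + 7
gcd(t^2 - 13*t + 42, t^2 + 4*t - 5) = 1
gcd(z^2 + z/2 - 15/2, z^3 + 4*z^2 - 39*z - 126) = z + 3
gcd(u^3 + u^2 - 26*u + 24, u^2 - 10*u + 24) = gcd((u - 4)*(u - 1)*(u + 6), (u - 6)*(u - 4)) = u - 4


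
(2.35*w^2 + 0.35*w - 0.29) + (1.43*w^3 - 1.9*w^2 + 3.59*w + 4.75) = 1.43*w^3 + 0.45*w^2 + 3.94*w + 4.46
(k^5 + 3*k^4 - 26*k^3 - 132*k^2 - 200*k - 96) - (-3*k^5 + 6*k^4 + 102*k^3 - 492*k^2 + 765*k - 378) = 4*k^5 - 3*k^4 - 128*k^3 + 360*k^2 - 965*k + 282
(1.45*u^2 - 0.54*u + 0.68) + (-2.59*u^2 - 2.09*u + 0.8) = -1.14*u^2 - 2.63*u + 1.48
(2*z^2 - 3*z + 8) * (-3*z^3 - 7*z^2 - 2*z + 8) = -6*z^5 - 5*z^4 - 7*z^3 - 34*z^2 - 40*z + 64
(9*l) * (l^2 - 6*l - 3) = 9*l^3 - 54*l^2 - 27*l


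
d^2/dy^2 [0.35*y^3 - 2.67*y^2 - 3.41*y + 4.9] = 2.1*y - 5.34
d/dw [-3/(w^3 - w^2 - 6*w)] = 3*(3*w^2 - 2*w - 6)/(w^2*(-w^2 + w + 6)^2)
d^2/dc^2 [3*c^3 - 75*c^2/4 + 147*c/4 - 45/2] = 18*c - 75/2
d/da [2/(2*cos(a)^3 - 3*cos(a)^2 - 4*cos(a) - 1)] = 4*(3*cos(a)^2 - 3*cos(a) - 2)*sin(a)/((sin(a)^2 + 2*cos(a))^2*(2*cos(a) + 1)^2)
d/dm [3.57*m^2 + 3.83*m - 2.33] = 7.14*m + 3.83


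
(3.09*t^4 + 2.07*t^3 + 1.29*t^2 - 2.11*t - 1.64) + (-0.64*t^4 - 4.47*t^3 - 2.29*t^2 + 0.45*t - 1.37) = 2.45*t^4 - 2.4*t^3 - 1.0*t^2 - 1.66*t - 3.01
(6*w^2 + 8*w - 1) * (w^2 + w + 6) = 6*w^4 + 14*w^3 + 43*w^2 + 47*w - 6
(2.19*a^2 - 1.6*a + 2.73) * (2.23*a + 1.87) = 4.8837*a^3 + 0.5273*a^2 + 3.0959*a + 5.1051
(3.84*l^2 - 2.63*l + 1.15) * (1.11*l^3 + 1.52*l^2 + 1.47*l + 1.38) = 4.2624*l^5 + 2.9175*l^4 + 2.9237*l^3 + 3.1811*l^2 - 1.9389*l + 1.587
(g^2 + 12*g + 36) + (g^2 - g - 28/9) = 2*g^2 + 11*g + 296/9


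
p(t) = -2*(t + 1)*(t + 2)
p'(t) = -4*t - 6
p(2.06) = -24.85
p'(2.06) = -14.24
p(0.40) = -6.72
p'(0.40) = -7.60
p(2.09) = -25.28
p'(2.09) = -14.36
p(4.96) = -82.96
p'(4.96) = -25.84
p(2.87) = -37.69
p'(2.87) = -17.48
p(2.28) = -28.08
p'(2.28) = -15.12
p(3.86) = -56.96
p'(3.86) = -21.44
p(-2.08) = -0.17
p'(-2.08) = 2.32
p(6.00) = -112.00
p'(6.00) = -30.00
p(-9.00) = -112.00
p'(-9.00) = 30.00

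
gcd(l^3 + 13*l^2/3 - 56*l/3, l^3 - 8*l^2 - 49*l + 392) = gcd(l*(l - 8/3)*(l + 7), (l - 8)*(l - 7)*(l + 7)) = l + 7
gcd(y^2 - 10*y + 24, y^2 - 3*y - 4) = y - 4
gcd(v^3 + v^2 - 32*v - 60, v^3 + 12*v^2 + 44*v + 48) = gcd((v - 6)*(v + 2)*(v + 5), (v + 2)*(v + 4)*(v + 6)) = v + 2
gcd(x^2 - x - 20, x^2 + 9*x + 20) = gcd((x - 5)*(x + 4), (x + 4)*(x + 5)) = x + 4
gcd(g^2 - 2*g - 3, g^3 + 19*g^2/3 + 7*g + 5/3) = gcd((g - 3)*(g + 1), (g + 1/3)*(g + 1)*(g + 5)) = g + 1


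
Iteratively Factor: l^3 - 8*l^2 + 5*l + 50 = (l - 5)*(l^2 - 3*l - 10) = (l - 5)*(l + 2)*(l - 5)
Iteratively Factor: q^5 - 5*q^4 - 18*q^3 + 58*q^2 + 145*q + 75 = (q + 1)*(q^4 - 6*q^3 - 12*q^2 + 70*q + 75) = (q - 5)*(q + 1)*(q^3 - q^2 - 17*q - 15) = (q - 5)^2*(q + 1)*(q^2 + 4*q + 3) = (q - 5)^2*(q + 1)^2*(q + 3)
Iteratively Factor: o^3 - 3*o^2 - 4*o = (o)*(o^2 - 3*o - 4) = o*(o + 1)*(o - 4)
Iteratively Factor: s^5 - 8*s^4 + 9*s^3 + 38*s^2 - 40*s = (s + 2)*(s^4 - 10*s^3 + 29*s^2 - 20*s) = (s - 1)*(s + 2)*(s^3 - 9*s^2 + 20*s) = (s - 5)*(s - 1)*(s + 2)*(s^2 - 4*s) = (s - 5)*(s - 4)*(s - 1)*(s + 2)*(s)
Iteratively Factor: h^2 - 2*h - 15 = (h - 5)*(h + 3)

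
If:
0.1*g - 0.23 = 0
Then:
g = 2.30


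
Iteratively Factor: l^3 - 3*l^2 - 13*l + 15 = (l - 5)*(l^2 + 2*l - 3) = (l - 5)*(l + 3)*(l - 1)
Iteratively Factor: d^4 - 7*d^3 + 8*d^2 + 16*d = (d - 4)*(d^3 - 3*d^2 - 4*d) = (d - 4)*(d + 1)*(d^2 - 4*d) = (d - 4)^2*(d + 1)*(d)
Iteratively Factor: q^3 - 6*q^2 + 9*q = (q - 3)*(q^2 - 3*q) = q*(q - 3)*(q - 3)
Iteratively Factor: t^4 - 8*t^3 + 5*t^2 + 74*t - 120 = (t - 4)*(t^3 - 4*t^2 - 11*t + 30) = (t - 4)*(t + 3)*(t^2 - 7*t + 10) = (t - 5)*(t - 4)*(t + 3)*(t - 2)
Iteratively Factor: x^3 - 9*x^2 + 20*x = (x - 4)*(x^2 - 5*x) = (x - 5)*(x - 4)*(x)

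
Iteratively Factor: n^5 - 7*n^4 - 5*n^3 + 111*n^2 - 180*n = (n)*(n^4 - 7*n^3 - 5*n^2 + 111*n - 180) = n*(n - 3)*(n^3 - 4*n^2 - 17*n + 60) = n*(n - 3)*(n + 4)*(n^2 - 8*n + 15) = n*(n - 3)^2*(n + 4)*(n - 5)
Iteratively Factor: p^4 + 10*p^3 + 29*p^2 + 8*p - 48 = (p + 4)*(p^3 + 6*p^2 + 5*p - 12) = (p + 4)^2*(p^2 + 2*p - 3) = (p - 1)*(p + 4)^2*(p + 3)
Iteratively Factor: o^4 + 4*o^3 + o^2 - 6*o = (o + 3)*(o^3 + o^2 - 2*o) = (o - 1)*(o + 3)*(o^2 + 2*o) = o*(o - 1)*(o + 3)*(o + 2)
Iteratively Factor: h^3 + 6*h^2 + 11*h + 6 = (h + 1)*(h^2 + 5*h + 6) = (h + 1)*(h + 2)*(h + 3)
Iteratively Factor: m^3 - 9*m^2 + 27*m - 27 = (m - 3)*(m^2 - 6*m + 9) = (m - 3)^2*(m - 3)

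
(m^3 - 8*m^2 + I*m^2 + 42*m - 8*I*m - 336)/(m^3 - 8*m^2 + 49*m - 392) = (m - 6*I)/(m - 7*I)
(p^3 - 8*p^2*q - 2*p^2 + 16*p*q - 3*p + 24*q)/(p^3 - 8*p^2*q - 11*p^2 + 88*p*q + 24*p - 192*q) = (p + 1)/(p - 8)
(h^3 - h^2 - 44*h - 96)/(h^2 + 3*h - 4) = (h^2 - 5*h - 24)/(h - 1)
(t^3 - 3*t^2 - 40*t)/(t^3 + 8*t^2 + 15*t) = (t - 8)/(t + 3)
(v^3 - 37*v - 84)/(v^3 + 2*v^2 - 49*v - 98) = (v^2 + 7*v + 12)/(v^2 + 9*v + 14)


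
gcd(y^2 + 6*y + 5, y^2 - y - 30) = y + 5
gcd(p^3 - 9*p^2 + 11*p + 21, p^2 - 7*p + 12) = p - 3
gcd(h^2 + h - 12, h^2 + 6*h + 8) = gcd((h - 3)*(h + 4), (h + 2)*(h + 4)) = h + 4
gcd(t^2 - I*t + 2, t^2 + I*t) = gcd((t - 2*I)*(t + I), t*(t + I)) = t + I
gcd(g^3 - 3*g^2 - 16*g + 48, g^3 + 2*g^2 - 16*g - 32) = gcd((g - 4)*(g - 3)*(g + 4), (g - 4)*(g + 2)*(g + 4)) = g^2 - 16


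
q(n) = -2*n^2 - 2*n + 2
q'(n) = -4*n - 2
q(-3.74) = -18.50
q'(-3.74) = 12.96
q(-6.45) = -68.30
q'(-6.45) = 23.80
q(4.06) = -39.09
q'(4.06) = -18.24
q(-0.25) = 2.38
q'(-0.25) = -1.00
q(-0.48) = 2.50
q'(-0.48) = -0.08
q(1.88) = -8.83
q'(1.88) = -9.52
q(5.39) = -66.88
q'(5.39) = -23.56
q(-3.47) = -15.14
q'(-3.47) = 11.88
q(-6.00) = -58.00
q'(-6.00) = 22.00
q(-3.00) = -10.00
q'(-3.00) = 10.00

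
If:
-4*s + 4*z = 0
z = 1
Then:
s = 1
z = 1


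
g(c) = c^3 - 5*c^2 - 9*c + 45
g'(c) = 3*c^2 - 10*c - 9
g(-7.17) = -516.12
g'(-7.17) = 216.93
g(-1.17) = 47.08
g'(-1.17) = 6.81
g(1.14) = 29.72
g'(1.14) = -16.50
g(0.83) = 34.66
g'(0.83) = -15.23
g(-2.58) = 17.76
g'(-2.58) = 36.77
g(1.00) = 32.00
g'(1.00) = -16.00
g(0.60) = 38.02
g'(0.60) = -13.92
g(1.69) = 20.34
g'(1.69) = -17.33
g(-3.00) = 0.00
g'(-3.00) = 48.00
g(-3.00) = 0.00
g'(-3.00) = 48.00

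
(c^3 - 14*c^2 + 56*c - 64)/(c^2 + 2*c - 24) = (c^2 - 10*c + 16)/(c + 6)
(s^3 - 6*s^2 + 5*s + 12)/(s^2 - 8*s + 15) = (s^2 - 3*s - 4)/(s - 5)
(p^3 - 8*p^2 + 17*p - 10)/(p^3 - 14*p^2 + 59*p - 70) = (p - 1)/(p - 7)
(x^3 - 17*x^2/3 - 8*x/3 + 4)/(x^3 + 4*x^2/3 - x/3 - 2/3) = (x - 6)/(x + 1)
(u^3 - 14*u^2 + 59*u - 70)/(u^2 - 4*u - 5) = (u^2 - 9*u + 14)/(u + 1)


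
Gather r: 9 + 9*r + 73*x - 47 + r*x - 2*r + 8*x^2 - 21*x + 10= r*(x + 7) + 8*x^2 + 52*x - 28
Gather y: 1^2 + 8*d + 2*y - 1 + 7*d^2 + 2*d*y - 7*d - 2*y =7*d^2 + 2*d*y + d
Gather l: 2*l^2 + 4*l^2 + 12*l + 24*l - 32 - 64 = 6*l^2 + 36*l - 96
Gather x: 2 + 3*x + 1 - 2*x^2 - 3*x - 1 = 2 - 2*x^2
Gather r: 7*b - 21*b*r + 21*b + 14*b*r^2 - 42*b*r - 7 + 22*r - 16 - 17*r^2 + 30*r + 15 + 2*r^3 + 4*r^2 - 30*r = 28*b + 2*r^3 + r^2*(14*b - 13) + r*(22 - 63*b) - 8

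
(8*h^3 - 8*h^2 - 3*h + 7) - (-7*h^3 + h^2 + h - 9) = 15*h^3 - 9*h^2 - 4*h + 16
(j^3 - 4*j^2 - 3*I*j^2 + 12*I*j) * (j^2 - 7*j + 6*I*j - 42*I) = j^5 - 11*j^4 + 3*I*j^4 + 46*j^3 - 33*I*j^3 - 198*j^2 + 84*I*j^2 + 504*j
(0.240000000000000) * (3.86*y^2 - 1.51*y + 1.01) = 0.9264*y^2 - 0.3624*y + 0.2424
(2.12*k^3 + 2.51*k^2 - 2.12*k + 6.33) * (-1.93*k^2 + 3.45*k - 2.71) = -4.0916*k^5 + 2.4697*k^4 + 7.0059*k^3 - 26.333*k^2 + 27.5837*k - 17.1543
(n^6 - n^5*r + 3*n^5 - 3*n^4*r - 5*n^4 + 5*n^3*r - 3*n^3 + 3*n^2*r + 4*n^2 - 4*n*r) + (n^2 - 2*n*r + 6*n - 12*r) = n^6 - n^5*r + 3*n^5 - 3*n^4*r - 5*n^4 + 5*n^3*r - 3*n^3 + 3*n^2*r + 5*n^2 - 6*n*r + 6*n - 12*r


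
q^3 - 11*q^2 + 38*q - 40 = (q - 5)*(q - 4)*(q - 2)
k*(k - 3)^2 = k^3 - 6*k^2 + 9*k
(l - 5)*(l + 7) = l^2 + 2*l - 35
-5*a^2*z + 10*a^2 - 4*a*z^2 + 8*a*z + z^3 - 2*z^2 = (-5*a + z)*(a + z)*(z - 2)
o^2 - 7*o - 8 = (o - 8)*(o + 1)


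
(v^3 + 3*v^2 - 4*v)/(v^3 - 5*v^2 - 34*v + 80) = v*(v^2 + 3*v - 4)/(v^3 - 5*v^2 - 34*v + 80)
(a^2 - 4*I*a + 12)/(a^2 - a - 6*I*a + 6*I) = (a + 2*I)/(a - 1)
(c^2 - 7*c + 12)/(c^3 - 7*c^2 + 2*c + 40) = (c - 3)/(c^2 - 3*c - 10)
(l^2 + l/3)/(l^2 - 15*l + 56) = l*(3*l + 1)/(3*(l^2 - 15*l + 56))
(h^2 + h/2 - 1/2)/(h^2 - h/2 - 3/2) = (2*h - 1)/(2*h - 3)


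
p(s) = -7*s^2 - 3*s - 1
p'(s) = -14*s - 3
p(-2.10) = -25.57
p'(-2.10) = 26.40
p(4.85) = -180.21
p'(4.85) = -70.90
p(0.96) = -10.33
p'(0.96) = -16.44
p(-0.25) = -0.69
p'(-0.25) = 0.50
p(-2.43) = -35.04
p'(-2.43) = 31.02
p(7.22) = -387.56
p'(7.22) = -104.08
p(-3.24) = -64.76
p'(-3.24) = 42.36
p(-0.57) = -1.56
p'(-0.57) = 4.98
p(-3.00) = -55.00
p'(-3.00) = 39.00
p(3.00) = -73.00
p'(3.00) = -45.00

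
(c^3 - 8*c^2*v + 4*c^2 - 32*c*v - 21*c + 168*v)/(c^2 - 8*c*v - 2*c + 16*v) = (c^2 + 4*c - 21)/(c - 2)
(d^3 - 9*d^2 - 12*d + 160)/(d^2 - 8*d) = d - 1 - 20/d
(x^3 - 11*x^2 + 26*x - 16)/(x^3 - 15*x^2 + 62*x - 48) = (x - 2)/(x - 6)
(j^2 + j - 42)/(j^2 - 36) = (j + 7)/(j + 6)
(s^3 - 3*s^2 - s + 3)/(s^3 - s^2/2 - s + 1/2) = 2*(s - 3)/(2*s - 1)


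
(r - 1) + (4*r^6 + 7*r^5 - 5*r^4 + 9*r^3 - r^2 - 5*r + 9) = 4*r^6 + 7*r^5 - 5*r^4 + 9*r^3 - r^2 - 4*r + 8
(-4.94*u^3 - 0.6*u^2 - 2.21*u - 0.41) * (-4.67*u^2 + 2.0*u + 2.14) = 23.0698*u^5 - 7.078*u^4 - 1.4509*u^3 - 3.7893*u^2 - 5.5494*u - 0.8774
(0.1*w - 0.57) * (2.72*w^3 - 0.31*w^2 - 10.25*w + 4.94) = 0.272*w^4 - 1.5814*w^3 - 0.8483*w^2 + 6.3365*w - 2.8158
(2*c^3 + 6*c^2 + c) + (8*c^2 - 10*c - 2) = 2*c^3 + 14*c^2 - 9*c - 2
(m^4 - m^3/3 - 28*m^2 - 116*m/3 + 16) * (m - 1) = m^5 - 4*m^4/3 - 83*m^3/3 - 32*m^2/3 + 164*m/3 - 16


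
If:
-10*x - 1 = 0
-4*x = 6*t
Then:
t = 1/15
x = -1/10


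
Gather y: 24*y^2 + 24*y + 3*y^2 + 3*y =27*y^2 + 27*y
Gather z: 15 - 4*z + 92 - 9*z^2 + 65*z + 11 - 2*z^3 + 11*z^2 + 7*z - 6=-2*z^3 + 2*z^2 + 68*z + 112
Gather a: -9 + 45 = 36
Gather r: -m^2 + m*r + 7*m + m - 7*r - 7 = -m^2 + 8*m + r*(m - 7) - 7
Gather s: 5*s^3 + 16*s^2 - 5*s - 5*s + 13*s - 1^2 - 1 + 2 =5*s^3 + 16*s^2 + 3*s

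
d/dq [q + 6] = 1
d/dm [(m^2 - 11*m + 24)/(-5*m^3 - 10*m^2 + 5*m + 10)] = (m^4 - 22*m^3 + 51*m^2 + 100*m - 46)/(5*(m^6 + 4*m^5 + 2*m^4 - 8*m^3 - 7*m^2 + 4*m + 4))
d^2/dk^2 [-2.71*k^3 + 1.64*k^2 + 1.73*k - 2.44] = 3.28 - 16.26*k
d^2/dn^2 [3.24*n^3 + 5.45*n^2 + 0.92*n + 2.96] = 19.44*n + 10.9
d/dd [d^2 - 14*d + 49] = 2*d - 14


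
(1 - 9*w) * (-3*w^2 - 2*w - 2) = 27*w^3 + 15*w^2 + 16*w - 2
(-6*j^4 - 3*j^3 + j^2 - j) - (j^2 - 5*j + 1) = -6*j^4 - 3*j^3 + 4*j - 1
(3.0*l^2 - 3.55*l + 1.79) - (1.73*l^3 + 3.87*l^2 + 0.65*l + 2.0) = -1.73*l^3 - 0.87*l^2 - 4.2*l - 0.21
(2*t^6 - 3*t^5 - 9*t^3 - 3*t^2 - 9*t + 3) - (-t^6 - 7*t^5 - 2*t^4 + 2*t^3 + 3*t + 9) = 3*t^6 + 4*t^5 + 2*t^4 - 11*t^3 - 3*t^2 - 12*t - 6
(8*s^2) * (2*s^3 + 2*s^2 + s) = 16*s^5 + 16*s^4 + 8*s^3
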